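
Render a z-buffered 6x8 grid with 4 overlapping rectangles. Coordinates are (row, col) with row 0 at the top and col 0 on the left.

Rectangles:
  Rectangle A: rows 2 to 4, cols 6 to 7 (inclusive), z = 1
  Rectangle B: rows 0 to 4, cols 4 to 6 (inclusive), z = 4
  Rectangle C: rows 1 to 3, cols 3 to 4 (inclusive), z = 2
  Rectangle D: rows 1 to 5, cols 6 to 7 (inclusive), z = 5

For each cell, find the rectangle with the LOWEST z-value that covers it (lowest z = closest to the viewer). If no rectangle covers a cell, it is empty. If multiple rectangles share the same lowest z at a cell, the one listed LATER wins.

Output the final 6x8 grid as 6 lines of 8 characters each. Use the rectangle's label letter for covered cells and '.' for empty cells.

....BBB.
...CCBBD
...CCBAA
...CCBAA
....BBAA
......DD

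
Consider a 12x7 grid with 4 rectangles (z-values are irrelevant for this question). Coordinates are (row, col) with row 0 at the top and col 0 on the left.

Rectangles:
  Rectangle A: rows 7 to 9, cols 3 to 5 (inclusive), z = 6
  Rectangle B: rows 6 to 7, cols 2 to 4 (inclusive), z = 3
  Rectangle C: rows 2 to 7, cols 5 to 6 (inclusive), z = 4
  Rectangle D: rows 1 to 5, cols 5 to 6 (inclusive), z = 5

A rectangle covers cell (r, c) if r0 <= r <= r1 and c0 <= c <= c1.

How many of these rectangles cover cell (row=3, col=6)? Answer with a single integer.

Check cell (3,6):
  A: rows 7-9 cols 3-5 -> outside (row miss)
  B: rows 6-7 cols 2-4 -> outside (row miss)
  C: rows 2-7 cols 5-6 -> covers
  D: rows 1-5 cols 5-6 -> covers
Count covering = 2

Answer: 2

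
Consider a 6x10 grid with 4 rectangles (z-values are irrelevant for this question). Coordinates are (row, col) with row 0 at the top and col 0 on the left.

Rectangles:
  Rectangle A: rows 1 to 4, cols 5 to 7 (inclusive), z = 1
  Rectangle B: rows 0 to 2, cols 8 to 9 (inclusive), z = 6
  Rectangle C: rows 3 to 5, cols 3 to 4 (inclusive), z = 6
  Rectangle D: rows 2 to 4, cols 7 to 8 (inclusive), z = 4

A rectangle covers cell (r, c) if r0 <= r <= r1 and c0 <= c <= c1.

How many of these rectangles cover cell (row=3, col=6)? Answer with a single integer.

Check cell (3,6):
  A: rows 1-4 cols 5-7 -> covers
  B: rows 0-2 cols 8-9 -> outside (row miss)
  C: rows 3-5 cols 3-4 -> outside (col miss)
  D: rows 2-4 cols 7-8 -> outside (col miss)
Count covering = 1

Answer: 1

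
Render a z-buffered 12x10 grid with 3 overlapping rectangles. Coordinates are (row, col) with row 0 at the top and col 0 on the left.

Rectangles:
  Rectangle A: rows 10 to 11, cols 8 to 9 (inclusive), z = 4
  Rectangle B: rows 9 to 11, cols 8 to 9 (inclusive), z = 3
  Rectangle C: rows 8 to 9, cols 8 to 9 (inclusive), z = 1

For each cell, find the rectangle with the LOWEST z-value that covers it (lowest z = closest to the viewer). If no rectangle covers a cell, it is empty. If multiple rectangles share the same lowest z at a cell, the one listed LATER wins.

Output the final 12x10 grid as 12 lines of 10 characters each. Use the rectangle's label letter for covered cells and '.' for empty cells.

..........
..........
..........
..........
..........
..........
..........
..........
........CC
........CC
........BB
........BB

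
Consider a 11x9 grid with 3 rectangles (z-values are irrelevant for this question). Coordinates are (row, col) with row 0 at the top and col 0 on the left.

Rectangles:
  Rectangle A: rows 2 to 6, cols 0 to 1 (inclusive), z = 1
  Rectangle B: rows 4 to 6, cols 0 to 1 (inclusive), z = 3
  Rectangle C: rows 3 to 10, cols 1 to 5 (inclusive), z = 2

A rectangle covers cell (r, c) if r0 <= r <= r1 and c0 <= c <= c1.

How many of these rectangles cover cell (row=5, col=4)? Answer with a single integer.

Answer: 1

Derivation:
Check cell (5,4):
  A: rows 2-6 cols 0-1 -> outside (col miss)
  B: rows 4-6 cols 0-1 -> outside (col miss)
  C: rows 3-10 cols 1-5 -> covers
Count covering = 1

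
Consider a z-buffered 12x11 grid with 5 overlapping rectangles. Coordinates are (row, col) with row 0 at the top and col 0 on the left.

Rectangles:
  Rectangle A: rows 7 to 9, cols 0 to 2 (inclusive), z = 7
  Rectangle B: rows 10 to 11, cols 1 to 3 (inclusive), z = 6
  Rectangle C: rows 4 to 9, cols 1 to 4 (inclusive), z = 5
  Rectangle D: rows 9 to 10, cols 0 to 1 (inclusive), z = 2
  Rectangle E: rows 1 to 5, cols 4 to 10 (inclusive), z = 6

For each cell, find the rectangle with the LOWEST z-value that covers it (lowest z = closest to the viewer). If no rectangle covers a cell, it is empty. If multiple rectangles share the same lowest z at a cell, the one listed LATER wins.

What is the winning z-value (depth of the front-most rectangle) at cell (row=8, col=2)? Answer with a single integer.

Answer: 5

Derivation:
Check cell (8,2):
  A: rows 7-9 cols 0-2 z=7 -> covers; best now A (z=7)
  B: rows 10-11 cols 1-3 -> outside (row miss)
  C: rows 4-9 cols 1-4 z=5 -> covers; best now C (z=5)
  D: rows 9-10 cols 0-1 -> outside (row miss)
  E: rows 1-5 cols 4-10 -> outside (row miss)
Winner: C at z=5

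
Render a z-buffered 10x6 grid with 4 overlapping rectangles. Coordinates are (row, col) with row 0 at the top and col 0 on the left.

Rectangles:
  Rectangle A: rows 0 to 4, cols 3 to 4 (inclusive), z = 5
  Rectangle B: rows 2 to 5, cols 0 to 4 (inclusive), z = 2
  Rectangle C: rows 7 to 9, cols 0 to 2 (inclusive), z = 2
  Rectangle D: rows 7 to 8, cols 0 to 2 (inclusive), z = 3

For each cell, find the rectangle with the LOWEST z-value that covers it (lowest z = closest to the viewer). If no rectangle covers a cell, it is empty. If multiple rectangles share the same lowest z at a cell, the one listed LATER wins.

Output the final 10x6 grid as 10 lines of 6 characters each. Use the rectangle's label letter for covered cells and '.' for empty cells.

...AA.
...AA.
BBBBB.
BBBBB.
BBBBB.
BBBBB.
......
CCC...
CCC...
CCC...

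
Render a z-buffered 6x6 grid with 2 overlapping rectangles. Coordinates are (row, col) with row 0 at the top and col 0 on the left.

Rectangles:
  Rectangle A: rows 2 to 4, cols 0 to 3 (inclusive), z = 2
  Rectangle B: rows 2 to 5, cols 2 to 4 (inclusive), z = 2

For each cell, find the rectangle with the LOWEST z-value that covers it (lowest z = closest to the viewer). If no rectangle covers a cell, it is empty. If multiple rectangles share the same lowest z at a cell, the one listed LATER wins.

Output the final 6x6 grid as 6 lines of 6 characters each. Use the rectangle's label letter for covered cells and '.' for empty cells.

......
......
AABBB.
AABBB.
AABBB.
..BBB.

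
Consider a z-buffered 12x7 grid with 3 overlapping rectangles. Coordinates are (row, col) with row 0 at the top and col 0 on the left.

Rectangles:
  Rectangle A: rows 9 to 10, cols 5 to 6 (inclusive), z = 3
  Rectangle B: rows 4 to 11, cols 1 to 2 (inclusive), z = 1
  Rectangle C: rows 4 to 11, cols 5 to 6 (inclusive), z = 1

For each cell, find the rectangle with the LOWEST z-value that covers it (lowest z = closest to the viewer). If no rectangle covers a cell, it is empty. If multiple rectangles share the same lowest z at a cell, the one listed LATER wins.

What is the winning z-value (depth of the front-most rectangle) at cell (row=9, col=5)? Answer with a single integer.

Check cell (9,5):
  A: rows 9-10 cols 5-6 z=3 -> covers; best now A (z=3)
  B: rows 4-11 cols 1-2 -> outside (col miss)
  C: rows 4-11 cols 5-6 z=1 -> covers; best now C (z=1)
Winner: C at z=1

Answer: 1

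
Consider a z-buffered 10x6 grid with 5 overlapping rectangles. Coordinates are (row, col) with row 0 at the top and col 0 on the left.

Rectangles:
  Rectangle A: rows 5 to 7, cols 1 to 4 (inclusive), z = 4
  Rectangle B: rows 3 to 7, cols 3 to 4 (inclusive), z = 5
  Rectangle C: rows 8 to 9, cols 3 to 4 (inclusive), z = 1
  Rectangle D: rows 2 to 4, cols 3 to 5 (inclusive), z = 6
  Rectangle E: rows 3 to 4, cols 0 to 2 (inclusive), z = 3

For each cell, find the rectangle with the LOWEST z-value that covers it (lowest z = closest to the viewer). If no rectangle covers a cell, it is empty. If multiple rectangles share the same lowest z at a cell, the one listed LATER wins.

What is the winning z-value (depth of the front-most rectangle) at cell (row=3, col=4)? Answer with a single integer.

Answer: 5

Derivation:
Check cell (3,4):
  A: rows 5-7 cols 1-4 -> outside (row miss)
  B: rows 3-7 cols 3-4 z=5 -> covers; best now B (z=5)
  C: rows 8-9 cols 3-4 -> outside (row miss)
  D: rows 2-4 cols 3-5 z=6 -> covers; best now B (z=5)
  E: rows 3-4 cols 0-2 -> outside (col miss)
Winner: B at z=5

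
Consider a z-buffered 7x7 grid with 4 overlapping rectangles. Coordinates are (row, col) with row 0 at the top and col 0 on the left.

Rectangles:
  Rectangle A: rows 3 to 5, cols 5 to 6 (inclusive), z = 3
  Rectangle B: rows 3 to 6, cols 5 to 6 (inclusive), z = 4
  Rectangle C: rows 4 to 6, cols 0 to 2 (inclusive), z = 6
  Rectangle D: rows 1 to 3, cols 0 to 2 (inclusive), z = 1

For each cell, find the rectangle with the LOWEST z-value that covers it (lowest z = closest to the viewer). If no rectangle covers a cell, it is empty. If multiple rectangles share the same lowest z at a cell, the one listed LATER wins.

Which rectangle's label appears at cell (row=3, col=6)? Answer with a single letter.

Check cell (3,6):
  A: rows 3-5 cols 5-6 z=3 -> covers; best now A (z=3)
  B: rows 3-6 cols 5-6 z=4 -> covers; best now A (z=3)
  C: rows 4-6 cols 0-2 -> outside (row miss)
  D: rows 1-3 cols 0-2 -> outside (col miss)
Winner: A at z=3

Answer: A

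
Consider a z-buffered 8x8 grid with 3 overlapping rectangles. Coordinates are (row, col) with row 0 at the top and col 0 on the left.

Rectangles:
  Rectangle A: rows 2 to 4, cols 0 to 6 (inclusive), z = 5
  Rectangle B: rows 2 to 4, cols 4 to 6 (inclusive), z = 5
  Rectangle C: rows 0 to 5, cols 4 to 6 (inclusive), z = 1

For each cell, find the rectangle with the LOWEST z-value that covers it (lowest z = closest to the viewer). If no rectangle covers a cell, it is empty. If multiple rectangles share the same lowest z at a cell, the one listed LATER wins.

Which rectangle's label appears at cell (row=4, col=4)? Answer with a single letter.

Check cell (4,4):
  A: rows 2-4 cols 0-6 z=5 -> covers; best now A (z=5)
  B: rows 2-4 cols 4-6 z=5 -> covers; best now B (z=5)
  C: rows 0-5 cols 4-6 z=1 -> covers; best now C (z=1)
Winner: C at z=1

Answer: C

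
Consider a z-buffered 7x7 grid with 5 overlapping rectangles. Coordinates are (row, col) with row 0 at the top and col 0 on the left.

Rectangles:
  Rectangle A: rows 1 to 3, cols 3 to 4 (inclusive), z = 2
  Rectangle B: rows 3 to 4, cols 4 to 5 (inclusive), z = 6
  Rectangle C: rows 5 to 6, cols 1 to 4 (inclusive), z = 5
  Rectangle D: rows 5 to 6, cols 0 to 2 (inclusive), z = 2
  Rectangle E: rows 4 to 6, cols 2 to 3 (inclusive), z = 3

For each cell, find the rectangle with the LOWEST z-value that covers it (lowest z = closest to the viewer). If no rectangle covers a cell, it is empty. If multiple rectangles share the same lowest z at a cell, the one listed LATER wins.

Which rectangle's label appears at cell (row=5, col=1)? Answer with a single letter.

Answer: D

Derivation:
Check cell (5,1):
  A: rows 1-3 cols 3-4 -> outside (row miss)
  B: rows 3-4 cols 4-5 -> outside (row miss)
  C: rows 5-6 cols 1-4 z=5 -> covers; best now C (z=5)
  D: rows 5-6 cols 0-2 z=2 -> covers; best now D (z=2)
  E: rows 4-6 cols 2-3 -> outside (col miss)
Winner: D at z=2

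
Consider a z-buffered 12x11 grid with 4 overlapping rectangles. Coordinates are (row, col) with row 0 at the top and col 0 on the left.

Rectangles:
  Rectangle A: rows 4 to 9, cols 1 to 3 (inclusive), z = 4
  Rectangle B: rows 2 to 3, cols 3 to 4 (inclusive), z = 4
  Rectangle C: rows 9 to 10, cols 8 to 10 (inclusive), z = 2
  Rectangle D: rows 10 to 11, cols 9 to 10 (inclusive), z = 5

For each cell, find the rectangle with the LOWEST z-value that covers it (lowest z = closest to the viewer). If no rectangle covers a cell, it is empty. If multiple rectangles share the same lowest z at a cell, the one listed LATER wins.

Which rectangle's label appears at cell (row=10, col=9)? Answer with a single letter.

Check cell (10,9):
  A: rows 4-9 cols 1-3 -> outside (row miss)
  B: rows 2-3 cols 3-4 -> outside (row miss)
  C: rows 9-10 cols 8-10 z=2 -> covers; best now C (z=2)
  D: rows 10-11 cols 9-10 z=5 -> covers; best now C (z=2)
Winner: C at z=2

Answer: C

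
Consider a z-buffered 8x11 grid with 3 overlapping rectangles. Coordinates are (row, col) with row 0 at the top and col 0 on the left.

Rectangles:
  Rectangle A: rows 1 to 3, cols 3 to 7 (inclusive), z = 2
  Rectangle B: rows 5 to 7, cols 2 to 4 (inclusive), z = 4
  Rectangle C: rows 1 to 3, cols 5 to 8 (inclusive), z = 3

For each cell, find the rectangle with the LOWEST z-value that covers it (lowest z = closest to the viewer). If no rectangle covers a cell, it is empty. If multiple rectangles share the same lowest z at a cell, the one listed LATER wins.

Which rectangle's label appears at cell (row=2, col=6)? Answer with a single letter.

Answer: A

Derivation:
Check cell (2,6):
  A: rows 1-3 cols 3-7 z=2 -> covers; best now A (z=2)
  B: rows 5-7 cols 2-4 -> outside (row miss)
  C: rows 1-3 cols 5-8 z=3 -> covers; best now A (z=2)
Winner: A at z=2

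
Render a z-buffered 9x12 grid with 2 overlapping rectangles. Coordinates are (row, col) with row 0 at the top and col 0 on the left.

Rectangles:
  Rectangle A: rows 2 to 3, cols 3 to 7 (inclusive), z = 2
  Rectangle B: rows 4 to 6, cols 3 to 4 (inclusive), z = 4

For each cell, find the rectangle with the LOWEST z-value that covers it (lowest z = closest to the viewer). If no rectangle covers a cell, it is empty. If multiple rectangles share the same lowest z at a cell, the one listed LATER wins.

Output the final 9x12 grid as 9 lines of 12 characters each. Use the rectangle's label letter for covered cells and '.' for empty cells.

............
............
...AAAAA....
...AAAAA....
...BB.......
...BB.......
...BB.......
............
............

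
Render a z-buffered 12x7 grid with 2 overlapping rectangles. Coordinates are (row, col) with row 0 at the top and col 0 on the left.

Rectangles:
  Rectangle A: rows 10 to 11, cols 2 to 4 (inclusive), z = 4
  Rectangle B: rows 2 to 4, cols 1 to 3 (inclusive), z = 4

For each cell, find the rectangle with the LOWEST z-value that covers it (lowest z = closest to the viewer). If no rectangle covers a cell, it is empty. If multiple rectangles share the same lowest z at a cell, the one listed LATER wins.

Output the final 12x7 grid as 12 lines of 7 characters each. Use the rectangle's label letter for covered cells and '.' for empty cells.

.......
.......
.BBB...
.BBB...
.BBB...
.......
.......
.......
.......
.......
..AAA..
..AAA..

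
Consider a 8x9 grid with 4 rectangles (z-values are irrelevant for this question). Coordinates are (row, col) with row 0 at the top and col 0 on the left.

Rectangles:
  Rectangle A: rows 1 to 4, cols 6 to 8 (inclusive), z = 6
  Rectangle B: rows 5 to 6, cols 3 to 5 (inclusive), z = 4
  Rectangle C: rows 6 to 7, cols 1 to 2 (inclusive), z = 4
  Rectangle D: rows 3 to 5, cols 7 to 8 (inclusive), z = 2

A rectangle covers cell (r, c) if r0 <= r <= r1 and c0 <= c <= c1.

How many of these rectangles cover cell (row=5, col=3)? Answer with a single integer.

Answer: 1

Derivation:
Check cell (5,3):
  A: rows 1-4 cols 6-8 -> outside (row miss)
  B: rows 5-6 cols 3-5 -> covers
  C: rows 6-7 cols 1-2 -> outside (row miss)
  D: rows 3-5 cols 7-8 -> outside (col miss)
Count covering = 1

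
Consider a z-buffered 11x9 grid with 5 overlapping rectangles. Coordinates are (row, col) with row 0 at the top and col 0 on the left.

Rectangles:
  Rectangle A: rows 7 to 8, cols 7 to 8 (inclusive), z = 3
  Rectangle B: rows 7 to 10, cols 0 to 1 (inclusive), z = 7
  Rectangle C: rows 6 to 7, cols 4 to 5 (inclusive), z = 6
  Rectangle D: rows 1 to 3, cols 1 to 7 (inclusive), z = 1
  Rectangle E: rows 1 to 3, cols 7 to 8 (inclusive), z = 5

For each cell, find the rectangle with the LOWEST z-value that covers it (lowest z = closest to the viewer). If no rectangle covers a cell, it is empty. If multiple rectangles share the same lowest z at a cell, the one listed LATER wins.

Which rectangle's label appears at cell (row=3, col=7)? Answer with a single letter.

Check cell (3,7):
  A: rows 7-8 cols 7-8 -> outside (row miss)
  B: rows 7-10 cols 0-1 -> outside (row miss)
  C: rows 6-7 cols 4-5 -> outside (row miss)
  D: rows 1-3 cols 1-7 z=1 -> covers; best now D (z=1)
  E: rows 1-3 cols 7-8 z=5 -> covers; best now D (z=1)
Winner: D at z=1

Answer: D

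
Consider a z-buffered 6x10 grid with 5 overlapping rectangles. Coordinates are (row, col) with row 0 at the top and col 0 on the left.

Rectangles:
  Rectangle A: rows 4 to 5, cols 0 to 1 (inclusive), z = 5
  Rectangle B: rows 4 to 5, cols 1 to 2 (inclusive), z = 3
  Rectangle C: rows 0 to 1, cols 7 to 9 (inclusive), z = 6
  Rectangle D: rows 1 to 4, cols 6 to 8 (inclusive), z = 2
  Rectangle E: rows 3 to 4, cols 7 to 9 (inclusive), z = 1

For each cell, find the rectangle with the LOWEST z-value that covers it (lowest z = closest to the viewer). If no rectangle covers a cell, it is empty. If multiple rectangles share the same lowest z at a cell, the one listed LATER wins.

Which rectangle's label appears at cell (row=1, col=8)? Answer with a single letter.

Check cell (1,8):
  A: rows 4-5 cols 0-1 -> outside (row miss)
  B: rows 4-5 cols 1-2 -> outside (row miss)
  C: rows 0-1 cols 7-9 z=6 -> covers; best now C (z=6)
  D: rows 1-4 cols 6-8 z=2 -> covers; best now D (z=2)
  E: rows 3-4 cols 7-9 -> outside (row miss)
Winner: D at z=2

Answer: D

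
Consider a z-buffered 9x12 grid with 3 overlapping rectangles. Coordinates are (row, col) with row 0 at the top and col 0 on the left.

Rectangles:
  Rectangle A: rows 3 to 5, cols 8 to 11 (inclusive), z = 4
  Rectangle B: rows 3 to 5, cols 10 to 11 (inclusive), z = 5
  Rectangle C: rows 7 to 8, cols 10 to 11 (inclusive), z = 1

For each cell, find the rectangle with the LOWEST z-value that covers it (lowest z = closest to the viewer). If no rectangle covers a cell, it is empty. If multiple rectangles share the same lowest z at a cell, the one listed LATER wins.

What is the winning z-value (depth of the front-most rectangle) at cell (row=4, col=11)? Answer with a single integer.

Check cell (4,11):
  A: rows 3-5 cols 8-11 z=4 -> covers; best now A (z=4)
  B: rows 3-5 cols 10-11 z=5 -> covers; best now A (z=4)
  C: rows 7-8 cols 10-11 -> outside (row miss)
Winner: A at z=4

Answer: 4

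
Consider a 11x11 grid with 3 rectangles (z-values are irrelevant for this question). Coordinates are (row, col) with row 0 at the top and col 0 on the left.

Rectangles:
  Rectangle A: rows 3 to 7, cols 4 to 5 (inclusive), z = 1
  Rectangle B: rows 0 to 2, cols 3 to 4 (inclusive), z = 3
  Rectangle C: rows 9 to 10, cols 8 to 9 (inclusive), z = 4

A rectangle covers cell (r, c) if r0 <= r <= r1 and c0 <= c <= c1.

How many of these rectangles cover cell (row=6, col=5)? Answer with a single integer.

Check cell (6,5):
  A: rows 3-7 cols 4-5 -> covers
  B: rows 0-2 cols 3-4 -> outside (row miss)
  C: rows 9-10 cols 8-9 -> outside (row miss)
Count covering = 1

Answer: 1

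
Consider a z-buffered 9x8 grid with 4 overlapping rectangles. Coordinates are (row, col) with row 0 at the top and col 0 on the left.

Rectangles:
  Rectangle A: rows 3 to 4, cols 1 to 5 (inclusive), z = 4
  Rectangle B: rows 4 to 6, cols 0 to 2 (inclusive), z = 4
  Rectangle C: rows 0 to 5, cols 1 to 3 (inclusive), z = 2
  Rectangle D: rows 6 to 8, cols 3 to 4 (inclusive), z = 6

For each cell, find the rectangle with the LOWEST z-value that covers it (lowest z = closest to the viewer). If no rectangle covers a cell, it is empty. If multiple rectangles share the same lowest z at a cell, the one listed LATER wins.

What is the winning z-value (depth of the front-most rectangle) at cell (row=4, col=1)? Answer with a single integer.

Answer: 2

Derivation:
Check cell (4,1):
  A: rows 3-4 cols 1-5 z=4 -> covers; best now A (z=4)
  B: rows 4-6 cols 0-2 z=4 -> covers; best now B (z=4)
  C: rows 0-5 cols 1-3 z=2 -> covers; best now C (z=2)
  D: rows 6-8 cols 3-4 -> outside (row miss)
Winner: C at z=2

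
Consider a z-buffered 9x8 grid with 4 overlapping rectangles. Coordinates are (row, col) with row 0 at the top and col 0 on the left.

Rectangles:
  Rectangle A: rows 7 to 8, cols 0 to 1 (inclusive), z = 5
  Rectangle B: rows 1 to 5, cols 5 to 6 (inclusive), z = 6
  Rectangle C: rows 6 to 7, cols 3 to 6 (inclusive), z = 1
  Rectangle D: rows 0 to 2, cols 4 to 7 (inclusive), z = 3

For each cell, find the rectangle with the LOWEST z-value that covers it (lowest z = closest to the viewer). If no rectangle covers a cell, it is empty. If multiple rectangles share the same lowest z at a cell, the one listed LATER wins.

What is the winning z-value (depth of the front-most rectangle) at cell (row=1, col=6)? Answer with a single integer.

Check cell (1,6):
  A: rows 7-8 cols 0-1 -> outside (row miss)
  B: rows 1-5 cols 5-6 z=6 -> covers; best now B (z=6)
  C: rows 6-7 cols 3-6 -> outside (row miss)
  D: rows 0-2 cols 4-7 z=3 -> covers; best now D (z=3)
Winner: D at z=3

Answer: 3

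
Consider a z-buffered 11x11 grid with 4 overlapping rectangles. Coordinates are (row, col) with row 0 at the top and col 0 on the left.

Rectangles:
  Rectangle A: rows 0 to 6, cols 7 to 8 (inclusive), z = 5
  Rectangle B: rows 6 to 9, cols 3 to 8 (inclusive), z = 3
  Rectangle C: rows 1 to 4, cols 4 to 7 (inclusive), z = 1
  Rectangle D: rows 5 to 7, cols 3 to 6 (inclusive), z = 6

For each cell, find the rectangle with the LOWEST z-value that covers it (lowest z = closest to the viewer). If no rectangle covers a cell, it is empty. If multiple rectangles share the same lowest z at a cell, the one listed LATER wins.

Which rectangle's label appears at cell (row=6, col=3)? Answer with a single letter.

Check cell (6,3):
  A: rows 0-6 cols 7-8 -> outside (col miss)
  B: rows 6-9 cols 3-8 z=3 -> covers; best now B (z=3)
  C: rows 1-4 cols 4-7 -> outside (row miss)
  D: rows 5-7 cols 3-6 z=6 -> covers; best now B (z=3)
Winner: B at z=3

Answer: B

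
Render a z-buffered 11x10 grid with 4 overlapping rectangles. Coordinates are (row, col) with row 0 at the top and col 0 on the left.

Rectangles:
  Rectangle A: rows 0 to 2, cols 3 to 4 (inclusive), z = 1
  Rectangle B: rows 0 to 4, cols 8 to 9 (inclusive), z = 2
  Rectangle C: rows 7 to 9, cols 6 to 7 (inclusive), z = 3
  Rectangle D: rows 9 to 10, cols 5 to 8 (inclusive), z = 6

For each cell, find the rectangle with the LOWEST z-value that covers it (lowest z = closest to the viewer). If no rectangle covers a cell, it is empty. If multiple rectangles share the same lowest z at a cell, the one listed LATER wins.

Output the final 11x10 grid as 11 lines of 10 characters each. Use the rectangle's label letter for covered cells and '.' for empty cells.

...AA...BB
...AA...BB
...AA...BB
........BB
........BB
..........
..........
......CC..
......CC..
.....DCCD.
.....DDDD.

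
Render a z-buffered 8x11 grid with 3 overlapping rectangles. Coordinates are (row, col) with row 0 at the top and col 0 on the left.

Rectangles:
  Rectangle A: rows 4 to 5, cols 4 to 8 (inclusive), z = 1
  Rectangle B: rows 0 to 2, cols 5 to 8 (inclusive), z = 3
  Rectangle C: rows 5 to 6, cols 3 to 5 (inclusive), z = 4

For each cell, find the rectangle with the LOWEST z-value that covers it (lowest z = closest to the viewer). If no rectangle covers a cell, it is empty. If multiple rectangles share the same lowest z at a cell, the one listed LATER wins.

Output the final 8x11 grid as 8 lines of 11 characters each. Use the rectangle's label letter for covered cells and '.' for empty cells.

.....BBBB..
.....BBBB..
.....BBBB..
...........
....AAAAA..
...CAAAAA..
...CCC.....
...........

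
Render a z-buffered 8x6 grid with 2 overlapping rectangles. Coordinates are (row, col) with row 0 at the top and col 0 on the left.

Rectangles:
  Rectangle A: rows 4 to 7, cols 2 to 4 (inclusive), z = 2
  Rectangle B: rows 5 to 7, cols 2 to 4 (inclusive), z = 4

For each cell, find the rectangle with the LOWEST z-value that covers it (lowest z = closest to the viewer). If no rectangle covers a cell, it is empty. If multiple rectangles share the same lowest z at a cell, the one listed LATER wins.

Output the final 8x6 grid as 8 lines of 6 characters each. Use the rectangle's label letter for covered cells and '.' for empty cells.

......
......
......
......
..AAA.
..AAA.
..AAA.
..AAA.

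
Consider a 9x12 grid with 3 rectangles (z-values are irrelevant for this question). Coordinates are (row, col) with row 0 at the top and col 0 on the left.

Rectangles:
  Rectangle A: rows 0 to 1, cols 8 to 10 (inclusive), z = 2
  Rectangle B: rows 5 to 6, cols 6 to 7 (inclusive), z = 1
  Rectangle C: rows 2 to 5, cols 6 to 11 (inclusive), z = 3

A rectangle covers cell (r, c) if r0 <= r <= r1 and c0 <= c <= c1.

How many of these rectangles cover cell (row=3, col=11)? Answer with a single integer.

Check cell (3,11):
  A: rows 0-1 cols 8-10 -> outside (row miss)
  B: rows 5-6 cols 6-7 -> outside (row miss)
  C: rows 2-5 cols 6-11 -> covers
Count covering = 1

Answer: 1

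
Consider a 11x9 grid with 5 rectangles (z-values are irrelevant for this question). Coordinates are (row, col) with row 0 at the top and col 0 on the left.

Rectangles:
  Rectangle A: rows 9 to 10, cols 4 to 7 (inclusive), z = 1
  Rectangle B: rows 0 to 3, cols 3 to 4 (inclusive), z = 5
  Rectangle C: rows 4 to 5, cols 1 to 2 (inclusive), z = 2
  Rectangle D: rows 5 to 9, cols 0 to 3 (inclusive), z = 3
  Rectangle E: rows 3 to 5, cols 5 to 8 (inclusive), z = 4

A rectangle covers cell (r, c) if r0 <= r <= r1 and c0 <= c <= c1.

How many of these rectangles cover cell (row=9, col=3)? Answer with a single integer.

Check cell (9,3):
  A: rows 9-10 cols 4-7 -> outside (col miss)
  B: rows 0-3 cols 3-4 -> outside (row miss)
  C: rows 4-5 cols 1-2 -> outside (row miss)
  D: rows 5-9 cols 0-3 -> covers
  E: rows 3-5 cols 5-8 -> outside (row miss)
Count covering = 1

Answer: 1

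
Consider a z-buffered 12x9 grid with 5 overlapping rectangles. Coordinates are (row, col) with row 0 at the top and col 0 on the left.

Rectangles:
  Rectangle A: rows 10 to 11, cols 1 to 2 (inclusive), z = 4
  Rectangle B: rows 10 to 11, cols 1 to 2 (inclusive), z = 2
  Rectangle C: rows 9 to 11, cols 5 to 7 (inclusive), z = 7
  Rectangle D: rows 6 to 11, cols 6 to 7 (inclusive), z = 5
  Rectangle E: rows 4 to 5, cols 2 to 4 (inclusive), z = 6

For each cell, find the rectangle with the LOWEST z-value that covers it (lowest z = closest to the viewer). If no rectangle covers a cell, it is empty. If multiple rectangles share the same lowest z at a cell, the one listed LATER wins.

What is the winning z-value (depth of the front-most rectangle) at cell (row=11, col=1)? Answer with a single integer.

Check cell (11,1):
  A: rows 10-11 cols 1-2 z=4 -> covers; best now A (z=4)
  B: rows 10-11 cols 1-2 z=2 -> covers; best now B (z=2)
  C: rows 9-11 cols 5-7 -> outside (col miss)
  D: rows 6-11 cols 6-7 -> outside (col miss)
  E: rows 4-5 cols 2-4 -> outside (row miss)
Winner: B at z=2

Answer: 2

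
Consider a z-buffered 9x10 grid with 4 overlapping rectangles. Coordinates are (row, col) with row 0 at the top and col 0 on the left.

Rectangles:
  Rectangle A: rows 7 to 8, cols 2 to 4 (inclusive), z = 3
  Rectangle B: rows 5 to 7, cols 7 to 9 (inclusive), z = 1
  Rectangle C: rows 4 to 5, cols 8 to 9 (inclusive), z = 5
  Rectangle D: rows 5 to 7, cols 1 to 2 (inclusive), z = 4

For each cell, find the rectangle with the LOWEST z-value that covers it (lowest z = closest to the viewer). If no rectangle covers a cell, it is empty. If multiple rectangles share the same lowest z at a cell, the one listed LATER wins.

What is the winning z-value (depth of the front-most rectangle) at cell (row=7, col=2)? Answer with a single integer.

Check cell (7,2):
  A: rows 7-8 cols 2-4 z=3 -> covers; best now A (z=3)
  B: rows 5-7 cols 7-9 -> outside (col miss)
  C: rows 4-5 cols 8-9 -> outside (row miss)
  D: rows 5-7 cols 1-2 z=4 -> covers; best now A (z=3)
Winner: A at z=3

Answer: 3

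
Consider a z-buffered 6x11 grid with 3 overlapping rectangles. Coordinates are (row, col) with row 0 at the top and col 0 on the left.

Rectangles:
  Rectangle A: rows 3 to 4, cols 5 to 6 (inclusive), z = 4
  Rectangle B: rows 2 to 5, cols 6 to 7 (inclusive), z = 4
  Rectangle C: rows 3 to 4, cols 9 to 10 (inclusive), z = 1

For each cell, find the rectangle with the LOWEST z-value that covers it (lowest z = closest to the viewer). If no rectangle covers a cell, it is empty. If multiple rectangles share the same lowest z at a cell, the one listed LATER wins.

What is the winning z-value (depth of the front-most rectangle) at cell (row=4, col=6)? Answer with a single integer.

Answer: 4

Derivation:
Check cell (4,6):
  A: rows 3-4 cols 5-6 z=4 -> covers; best now A (z=4)
  B: rows 2-5 cols 6-7 z=4 -> covers; best now B (z=4)
  C: rows 3-4 cols 9-10 -> outside (col miss)
Winner: B at z=4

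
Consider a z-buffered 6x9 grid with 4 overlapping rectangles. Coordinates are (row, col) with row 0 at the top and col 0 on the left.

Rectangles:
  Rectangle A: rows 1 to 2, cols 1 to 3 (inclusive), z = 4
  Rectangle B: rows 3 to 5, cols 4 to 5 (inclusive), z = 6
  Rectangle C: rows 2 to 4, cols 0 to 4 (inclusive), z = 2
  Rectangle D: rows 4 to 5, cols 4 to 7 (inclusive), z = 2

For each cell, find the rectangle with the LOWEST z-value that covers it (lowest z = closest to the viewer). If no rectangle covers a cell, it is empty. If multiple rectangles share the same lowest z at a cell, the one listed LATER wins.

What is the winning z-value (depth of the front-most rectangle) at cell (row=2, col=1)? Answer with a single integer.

Answer: 2

Derivation:
Check cell (2,1):
  A: rows 1-2 cols 1-3 z=4 -> covers; best now A (z=4)
  B: rows 3-5 cols 4-5 -> outside (row miss)
  C: rows 2-4 cols 0-4 z=2 -> covers; best now C (z=2)
  D: rows 4-5 cols 4-7 -> outside (row miss)
Winner: C at z=2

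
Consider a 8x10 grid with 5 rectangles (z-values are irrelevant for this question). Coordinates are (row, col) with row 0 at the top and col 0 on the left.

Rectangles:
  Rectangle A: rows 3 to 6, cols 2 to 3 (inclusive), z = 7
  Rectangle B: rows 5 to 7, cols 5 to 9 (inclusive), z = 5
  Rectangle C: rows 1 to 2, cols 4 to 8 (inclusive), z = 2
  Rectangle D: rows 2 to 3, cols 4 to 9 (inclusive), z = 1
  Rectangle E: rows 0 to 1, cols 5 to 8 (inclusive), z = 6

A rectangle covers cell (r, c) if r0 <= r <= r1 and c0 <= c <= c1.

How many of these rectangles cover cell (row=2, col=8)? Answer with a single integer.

Answer: 2

Derivation:
Check cell (2,8):
  A: rows 3-6 cols 2-3 -> outside (row miss)
  B: rows 5-7 cols 5-9 -> outside (row miss)
  C: rows 1-2 cols 4-8 -> covers
  D: rows 2-3 cols 4-9 -> covers
  E: rows 0-1 cols 5-8 -> outside (row miss)
Count covering = 2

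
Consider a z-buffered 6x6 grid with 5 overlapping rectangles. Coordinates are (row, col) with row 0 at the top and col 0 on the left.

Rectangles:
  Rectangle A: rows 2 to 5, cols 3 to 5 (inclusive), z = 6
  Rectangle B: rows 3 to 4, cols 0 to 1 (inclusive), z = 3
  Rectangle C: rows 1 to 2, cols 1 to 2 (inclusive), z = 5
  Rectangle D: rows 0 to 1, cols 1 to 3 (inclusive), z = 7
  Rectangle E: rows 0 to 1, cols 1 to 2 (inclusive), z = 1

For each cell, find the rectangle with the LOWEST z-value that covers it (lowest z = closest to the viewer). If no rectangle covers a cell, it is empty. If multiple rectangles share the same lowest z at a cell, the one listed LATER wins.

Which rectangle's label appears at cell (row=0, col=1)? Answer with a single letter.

Answer: E

Derivation:
Check cell (0,1):
  A: rows 2-5 cols 3-5 -> outside (row miss)
  B: rows 3-4 cols 0-1 -> outside (row miss)
  C: rows 1-2 cols 1-2 -> outside (row miss)
  D: rows 0-1 cols 1-3 z=7 -> covers; best now D (z=7)
  E: rows 0-1 cols 1-2 z=1 -> covers; best now E (z=1)
Winner: E at z=1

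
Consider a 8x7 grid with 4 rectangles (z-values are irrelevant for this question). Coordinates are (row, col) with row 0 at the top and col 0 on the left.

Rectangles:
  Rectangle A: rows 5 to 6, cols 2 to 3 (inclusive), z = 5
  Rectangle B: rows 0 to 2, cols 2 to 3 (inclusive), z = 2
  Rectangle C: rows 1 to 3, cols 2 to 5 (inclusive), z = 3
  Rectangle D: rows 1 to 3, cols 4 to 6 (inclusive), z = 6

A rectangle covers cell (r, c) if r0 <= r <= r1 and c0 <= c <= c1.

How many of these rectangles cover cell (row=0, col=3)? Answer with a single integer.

Check cell (0,3):
  A: rows 5-6 cols 2-3 -> outside (row miss)
  B: rows 0-2 cols 2-3 -> covers
  C: rows 1-3 cols 2-5 -> outside (row miss)
  D: rows 1-3 cols 4-6 -> outside (row miss)
Count covering = 1

Answer: 1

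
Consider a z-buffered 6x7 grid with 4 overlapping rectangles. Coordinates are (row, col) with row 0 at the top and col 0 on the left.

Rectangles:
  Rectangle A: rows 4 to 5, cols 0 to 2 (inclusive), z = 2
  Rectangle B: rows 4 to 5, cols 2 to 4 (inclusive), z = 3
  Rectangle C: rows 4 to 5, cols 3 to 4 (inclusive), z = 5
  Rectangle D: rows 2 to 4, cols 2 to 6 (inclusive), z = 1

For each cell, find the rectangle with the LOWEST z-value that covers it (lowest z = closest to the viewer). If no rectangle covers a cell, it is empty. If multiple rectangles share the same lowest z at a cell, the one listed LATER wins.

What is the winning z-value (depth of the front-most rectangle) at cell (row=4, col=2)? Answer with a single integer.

Check cell (4,2):
  A: rows 4-5 cols 0-2 z=2 -> covers; best now A (z=2)
  B: rows 4-5 cols 2-4 z=3 -> covers; best now A (z=2)
  C: rows 4-5 cols 3-4 -> outside (col miss)
  D: rows 2-4 cols 2-6 z=1 -> covers; best now D (z=1)
Winner: D at z=1

Answer: 1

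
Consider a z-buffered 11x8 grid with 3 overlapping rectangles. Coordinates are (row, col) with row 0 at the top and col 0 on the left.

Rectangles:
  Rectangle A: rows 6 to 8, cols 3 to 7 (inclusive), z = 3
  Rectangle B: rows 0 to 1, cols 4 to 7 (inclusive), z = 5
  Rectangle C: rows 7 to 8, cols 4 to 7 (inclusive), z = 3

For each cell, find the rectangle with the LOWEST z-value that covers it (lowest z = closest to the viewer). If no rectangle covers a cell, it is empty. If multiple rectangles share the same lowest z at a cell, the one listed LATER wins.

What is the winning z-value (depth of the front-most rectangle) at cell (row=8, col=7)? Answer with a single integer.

Check cell (8,7):
  A: rows 6-8 cols 3-7 z=3 -> covers; best now A (z=3)
  B: rows 0-1 cols 4-7 -> outside (row miss)
  C: rows 7-8 cols 4-7 z=3 -> covers; best now C (z=3)
Winner: C at z=3

Answer: 3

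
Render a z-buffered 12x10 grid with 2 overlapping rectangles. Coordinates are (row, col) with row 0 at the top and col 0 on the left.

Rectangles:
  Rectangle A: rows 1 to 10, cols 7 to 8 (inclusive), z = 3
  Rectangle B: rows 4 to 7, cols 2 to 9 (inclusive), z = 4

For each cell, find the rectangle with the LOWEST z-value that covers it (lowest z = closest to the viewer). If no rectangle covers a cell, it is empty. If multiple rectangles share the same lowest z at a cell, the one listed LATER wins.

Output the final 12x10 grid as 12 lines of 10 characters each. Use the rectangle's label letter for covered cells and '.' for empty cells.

..........
.......AA.
.......AA.
.......AA.
..BBBBBAAB
..BBBBBAAB
..BBBBBAAB
..BBBBBAAB
.......AA.
.......AA.
.......AA.
..........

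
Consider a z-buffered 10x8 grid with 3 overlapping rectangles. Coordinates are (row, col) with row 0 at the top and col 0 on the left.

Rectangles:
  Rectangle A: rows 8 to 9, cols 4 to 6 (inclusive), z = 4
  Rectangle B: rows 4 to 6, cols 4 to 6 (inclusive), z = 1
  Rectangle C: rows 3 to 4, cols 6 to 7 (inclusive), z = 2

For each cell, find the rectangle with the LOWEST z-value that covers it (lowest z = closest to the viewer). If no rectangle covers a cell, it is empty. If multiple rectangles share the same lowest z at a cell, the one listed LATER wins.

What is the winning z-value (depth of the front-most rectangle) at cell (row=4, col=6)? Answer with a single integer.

Answer: 1

Derivation:
Check cell (4,6):
  A: rows 8-9 cols 4-6 -> outside (row miss)
  B: rows 4-6 cols 4-6 z=1 -> covers; best now B (z=1)
  C: rows 3-4 cols 6-7 z=2 -> covers; best now B (z=1)
Winner: B at z=1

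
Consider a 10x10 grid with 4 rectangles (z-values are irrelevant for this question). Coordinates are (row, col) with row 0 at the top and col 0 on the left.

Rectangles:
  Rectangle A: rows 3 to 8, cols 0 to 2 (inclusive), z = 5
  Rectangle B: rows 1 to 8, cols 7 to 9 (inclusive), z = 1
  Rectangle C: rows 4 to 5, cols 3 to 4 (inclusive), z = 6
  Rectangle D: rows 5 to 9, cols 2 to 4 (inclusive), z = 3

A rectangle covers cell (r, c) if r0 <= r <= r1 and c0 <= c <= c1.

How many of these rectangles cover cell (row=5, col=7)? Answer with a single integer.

Answer: 1

Derivation:
Check cell (5,7):
  A: rows 3-8 cols 0-2 -> outside (col miss)
  B: rows 1-8 cols 7-9 -> covers
  C: rows 4-5 cols 3-4 -> outside (col miss)
  D: rows 5-9 cols 2-4 -> outside (col miss)
Count covering = 1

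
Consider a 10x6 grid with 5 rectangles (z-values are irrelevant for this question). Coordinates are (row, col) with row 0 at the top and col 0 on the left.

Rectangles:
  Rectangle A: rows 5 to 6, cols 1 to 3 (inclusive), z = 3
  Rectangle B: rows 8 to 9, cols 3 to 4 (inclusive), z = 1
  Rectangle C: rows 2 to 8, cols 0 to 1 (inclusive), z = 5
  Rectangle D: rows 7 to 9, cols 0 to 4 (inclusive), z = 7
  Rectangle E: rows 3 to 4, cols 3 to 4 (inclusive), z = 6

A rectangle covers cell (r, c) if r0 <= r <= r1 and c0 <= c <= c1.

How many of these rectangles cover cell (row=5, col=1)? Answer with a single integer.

Answer: 2

Derivation:
Check cell (5,1):
  A: rows 5-6 cols 1-3 -> covers
  B: rows 8-9 cols 3-4 -> outside (row miss)
  C: rows 2-8 cols 0-1 -> covers
  D: rows 7-9 cols 0-4 -> outside (row miss)
  E: rows 3-4 cols 3-4 -> outside (row miss)
Count covering = 2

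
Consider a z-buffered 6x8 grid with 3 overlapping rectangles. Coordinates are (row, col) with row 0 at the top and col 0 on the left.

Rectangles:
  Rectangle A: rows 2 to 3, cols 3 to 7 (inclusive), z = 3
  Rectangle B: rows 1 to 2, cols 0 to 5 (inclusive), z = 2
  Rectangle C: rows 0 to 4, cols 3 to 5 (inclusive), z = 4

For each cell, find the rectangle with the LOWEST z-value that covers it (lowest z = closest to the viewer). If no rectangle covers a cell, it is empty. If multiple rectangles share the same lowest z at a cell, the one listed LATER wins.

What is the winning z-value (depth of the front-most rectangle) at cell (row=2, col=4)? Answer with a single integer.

Answer: 2

Derivation:
Check cell (2,4):
  A: rows 2-3 cols 3-7 z=3 -> covers; best now A (z=3)
  B: rows 1-2 cols 0-5 z=2 -> covers; best now B (z=2)
  C: rows 0-4 cols 3-5 z=4 -> covers; best now B (z=2)
Winner: B at z=2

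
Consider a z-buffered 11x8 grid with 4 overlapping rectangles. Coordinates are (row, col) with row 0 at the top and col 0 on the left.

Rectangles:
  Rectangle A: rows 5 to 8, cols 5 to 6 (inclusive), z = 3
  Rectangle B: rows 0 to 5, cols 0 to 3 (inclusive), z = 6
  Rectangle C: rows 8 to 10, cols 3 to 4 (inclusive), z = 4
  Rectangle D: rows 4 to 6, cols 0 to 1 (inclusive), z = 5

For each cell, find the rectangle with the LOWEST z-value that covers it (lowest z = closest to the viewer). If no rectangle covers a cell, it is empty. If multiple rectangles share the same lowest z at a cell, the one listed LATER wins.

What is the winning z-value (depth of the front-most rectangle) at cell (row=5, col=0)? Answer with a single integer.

Check cell (5,0):
  A: rows 5-8 cols 5-6 -> outside (col miss)
  B: rows 0-5 cols 0-3 z=6 -> covers; best now B (z=6)
  C: rows 8-10 cols 3-4 -> outside (row miss)
  D: rows 4-6 cols 0-1 z=5 -> covers; best now D (z=5)
Winner: D at z=5

Answer: 5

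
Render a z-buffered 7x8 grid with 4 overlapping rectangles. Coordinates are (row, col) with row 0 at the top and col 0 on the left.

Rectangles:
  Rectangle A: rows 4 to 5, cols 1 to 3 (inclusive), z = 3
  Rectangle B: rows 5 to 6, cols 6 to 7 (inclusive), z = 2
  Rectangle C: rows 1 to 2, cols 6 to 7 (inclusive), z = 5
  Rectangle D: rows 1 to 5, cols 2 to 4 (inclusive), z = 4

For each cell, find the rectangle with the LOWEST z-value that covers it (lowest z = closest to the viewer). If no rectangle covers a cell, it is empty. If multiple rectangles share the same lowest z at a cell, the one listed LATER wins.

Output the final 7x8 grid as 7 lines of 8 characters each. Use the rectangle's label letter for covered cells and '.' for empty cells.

........
..DDD.CC
..DDD.CC
..DDD...
.AAAD...
.AAAD.BB
......BB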